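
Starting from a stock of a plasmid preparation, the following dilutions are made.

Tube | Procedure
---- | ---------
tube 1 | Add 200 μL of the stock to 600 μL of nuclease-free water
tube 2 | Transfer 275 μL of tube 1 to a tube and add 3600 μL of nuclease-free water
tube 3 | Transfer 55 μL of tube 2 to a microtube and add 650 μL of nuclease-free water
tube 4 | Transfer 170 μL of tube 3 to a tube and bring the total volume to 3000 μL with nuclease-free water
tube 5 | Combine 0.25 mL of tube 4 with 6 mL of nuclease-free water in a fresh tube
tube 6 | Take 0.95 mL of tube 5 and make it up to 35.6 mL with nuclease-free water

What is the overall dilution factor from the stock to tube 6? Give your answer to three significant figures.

Step 1: 200 μL + 600 μL = 800 μL total → factor 800/200 = 4
Step 2: 275 μL + 3600 μL = 3875 μL total → factor 3875/275 = 14.091
Step 3: 55 μL + 650 μL = 705 μL total → factor 705/55 = 12.818
Step 4: 170 μL brought to 3000 μL → factor 3000/170 = 17.647
Step 5: 0.25 mL + 6 mL = 6.25 mL total → factor 6.25/0.25 = 25
Step 6: 0.95 mL brought to 35.6 mL → factor 35.6/0.95 = 37.474
Overall dilution factor = 4 × 14.091 × 12.818 × 17.647 × 25 × 37.474 = 1.1944 × 10^7

1.19 × 10^7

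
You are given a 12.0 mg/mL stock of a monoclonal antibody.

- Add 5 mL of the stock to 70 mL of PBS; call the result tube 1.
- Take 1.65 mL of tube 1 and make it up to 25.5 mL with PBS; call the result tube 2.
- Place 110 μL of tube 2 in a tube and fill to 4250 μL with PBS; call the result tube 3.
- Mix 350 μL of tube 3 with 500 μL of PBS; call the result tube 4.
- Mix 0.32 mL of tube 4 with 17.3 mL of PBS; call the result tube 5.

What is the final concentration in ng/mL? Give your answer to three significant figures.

10.0 ng/mL

Step 1: 5 mL + 70 mL = 75 mL total → factor 75/5 = 15
Step 2: 1.65 mL brought to 25.5 mL → factor 25.5/1.65 = 15.455
Step 3: 110 μL brought to 4250 μL → factor 4250/110 = 38.636
Step 4: 350 μL + 500 μL = 850 μL total → factor 850/350 = 2.4286
Step 5: 0.32 mL + 17.3 mL = 17.62 mL total → factor 17.62/0.32 = 55.062
Overall dilution factor = 15 × 15.455 × 38.636 × 2.4286 × 55.062 = 1.1977 × 10^6
Final = 12.0 mg/mL / 1.1977 × 10^6 = 1.002 × 10^-5 mg/mL = 10.0 ng/mL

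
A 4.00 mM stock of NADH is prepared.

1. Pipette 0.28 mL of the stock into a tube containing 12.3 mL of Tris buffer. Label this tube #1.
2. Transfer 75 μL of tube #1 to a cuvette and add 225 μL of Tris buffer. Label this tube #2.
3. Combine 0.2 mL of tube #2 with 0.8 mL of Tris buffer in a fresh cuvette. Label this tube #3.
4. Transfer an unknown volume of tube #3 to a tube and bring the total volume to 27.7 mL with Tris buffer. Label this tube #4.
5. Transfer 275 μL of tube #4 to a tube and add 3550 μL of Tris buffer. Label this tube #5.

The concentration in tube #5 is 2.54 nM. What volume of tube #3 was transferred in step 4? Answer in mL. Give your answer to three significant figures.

0.220 mL

Step 1: 0.28 mL + 12.3 mL = 12.58 mL total → factor 12.58/0.28 = 44.929
Step 2: 75 μL + 225 μL = 300 μL total → factor 300/75 = 4
Step 3: 0.2 mL + 0.8 mL = 1 mL total → factor 1/0.2 = 5
Step 4: v brought to 27.7 mL → factor = 27.7 mL/v
Step 5: 275 μL + 3550 μL = 3825 μL total → factor 3825/275 = 13.909
Product of known-step factors = 12498
Overall factor = 4.00 mM / (2.54 nM) = 1.5748 × 10^6
Step-4 factor = 1.5748 × 10^6 / 12498 = 126
v = 27.7 mL / 126 = 0.220 mL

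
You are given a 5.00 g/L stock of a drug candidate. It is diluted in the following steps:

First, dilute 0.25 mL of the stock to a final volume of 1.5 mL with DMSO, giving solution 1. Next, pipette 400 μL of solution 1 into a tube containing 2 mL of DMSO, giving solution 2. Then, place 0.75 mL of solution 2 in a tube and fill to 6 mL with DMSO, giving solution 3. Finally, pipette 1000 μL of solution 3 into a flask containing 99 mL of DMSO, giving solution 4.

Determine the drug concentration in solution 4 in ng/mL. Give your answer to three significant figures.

Step 1: 0.25 mL brought to 1.5 mL → factor 1.5/0.25 = 6
Step 2: 400 μL + 2 mL = 2400 μL total → factor 2400/400 = 6
Step 3: 0.75 mL brought to 6 mL → factor 6/0.75 = 8
Step 4: 1000 μL + 99 mL = 1 × 10^5 μL total → factor 1 × 10^5/1000 = 100
Overall dilution factor = 6 × 6 × 8 × 100 = 28800
Final = 5.00 g/L / 28800 = 0.0001736 g/L = 174 ng/mL

174 ng/mL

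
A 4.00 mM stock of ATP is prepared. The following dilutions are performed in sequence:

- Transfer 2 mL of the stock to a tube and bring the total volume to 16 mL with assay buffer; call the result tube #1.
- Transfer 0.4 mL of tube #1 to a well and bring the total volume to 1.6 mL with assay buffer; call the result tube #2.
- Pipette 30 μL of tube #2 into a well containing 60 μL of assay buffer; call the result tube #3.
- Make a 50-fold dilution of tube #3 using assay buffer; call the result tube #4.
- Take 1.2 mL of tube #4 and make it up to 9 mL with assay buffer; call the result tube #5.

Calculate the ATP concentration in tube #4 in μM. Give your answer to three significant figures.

0.833 μM

Step 1: 2 mL brought to 16 mL → factor 16/2 = 8
Step 2: 0.4 mL brought to 1.6 mL → factor 1.6/0.4 = 4
Step 3: 30 μL + 60 μL = 90 μL total → factor 90/30 = 3
Step 4: 50-fold → factor 50
Dilution factor through tube #4 = 8 × 4 × 3 × 50 = 4800
[tube #4] = 4.00 mM / 4800 = 0.0008333 mM = 0.833 μM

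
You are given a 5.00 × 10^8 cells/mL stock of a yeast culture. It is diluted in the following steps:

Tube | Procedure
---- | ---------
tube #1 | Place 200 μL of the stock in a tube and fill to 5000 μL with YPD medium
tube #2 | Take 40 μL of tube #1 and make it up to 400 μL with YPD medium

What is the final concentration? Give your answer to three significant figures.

Step 1: 200 μL brought to 5000 μL → factor 5000/200 = 25
Step 2: 40 μL brought to 400 μL → factor 400/40 = 10
Overall dilution factor = 25 × 10 = 250
Final = 5.00 × 10^8 cells/mL / 250 = 2.00 × 10^6 cells/mL

2.00 × 10^6 cells/mL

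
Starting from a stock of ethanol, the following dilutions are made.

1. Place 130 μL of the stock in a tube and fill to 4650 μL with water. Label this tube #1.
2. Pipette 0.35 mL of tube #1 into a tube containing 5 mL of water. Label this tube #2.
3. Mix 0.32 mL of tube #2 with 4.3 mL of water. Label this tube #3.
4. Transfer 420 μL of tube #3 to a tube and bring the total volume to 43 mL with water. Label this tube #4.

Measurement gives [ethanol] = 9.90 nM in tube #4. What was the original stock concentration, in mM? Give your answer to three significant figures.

8.00 mM

Step 1: 130 μL brought to 4650 μL → factor 4650/130 = 35.769
Step 2: 0.35 mL + 5 mL = 5.35 mL total → factor 5.35/0.35 = 15.286
Step 3: 0.32 mL + 4.3 mL = 4.62 mL total → factor 4.62/0.32 = 14.438
Step 4: 420 μL brought to 43 mL → factor 43000/420 = 102.38
Overall dilution factor = 35.769 × 15.286 × 14.438 × 102.38 = 8.0818 × 10^5
Stock = 9.90 nM × 8.0818 × 10^5 = 8.001 × 10^6 nM = 8.00 mM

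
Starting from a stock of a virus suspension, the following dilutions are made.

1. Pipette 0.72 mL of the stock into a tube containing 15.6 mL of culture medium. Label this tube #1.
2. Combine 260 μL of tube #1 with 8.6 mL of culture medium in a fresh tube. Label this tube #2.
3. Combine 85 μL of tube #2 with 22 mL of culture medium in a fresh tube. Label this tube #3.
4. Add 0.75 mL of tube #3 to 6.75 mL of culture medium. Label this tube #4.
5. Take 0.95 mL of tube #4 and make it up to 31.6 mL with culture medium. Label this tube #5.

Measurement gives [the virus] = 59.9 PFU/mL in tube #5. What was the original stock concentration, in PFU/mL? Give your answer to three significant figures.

4.00 × 10^9 PFU/mL

Step 1: 0.72 mL + 15.6 mL = 16.32 mL total → factor 16.32/0.72 = 22.667
Step 2: 260 μL + 8.6 mL = 8860 μL total → factor 8860/260 = 34.077
Step 3: 85 μL + 22 mL = 22085 μL total → factor 22085/85 = 259.82
Step 4: 0.75 mL + 6.75 mL = 7.5 mL total → factor 7.5/0.75 = 10
Step 5: 0.95 mL brought to 31.6 mL → factor 31.6/0.95 = 33.263
Overall dilution factor = 22.667 × 34.077 × 259.82 × 10 × 33.263 = 6.6756 × 10^7
Stock = 59.9 PFU/mL × 6.6756 × 10^7 = 4.00 × 10^9 PFU/mL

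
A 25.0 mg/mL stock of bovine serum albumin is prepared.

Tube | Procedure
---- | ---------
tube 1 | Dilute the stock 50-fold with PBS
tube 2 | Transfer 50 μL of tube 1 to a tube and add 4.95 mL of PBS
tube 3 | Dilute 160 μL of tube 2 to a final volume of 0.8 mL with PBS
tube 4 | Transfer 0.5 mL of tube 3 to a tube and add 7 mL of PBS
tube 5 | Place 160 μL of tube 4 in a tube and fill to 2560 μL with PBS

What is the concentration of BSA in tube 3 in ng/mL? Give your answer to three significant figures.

1.00 × 10^3 ng/mL

Step 1: 50-fold → factor 50
Step 2: 50 μL + 4.95 mL = 5000 μL total → factor 5000/50 = 100
Step 3: 160 μL brought to 0.8 mL → factor 800/160 = 5
Dilution factor through tube 3 = 50 × 100 × 5 = 25000
[tube 3] = 25.0 mg/mL / 25000 = 0.001000 mg/mL = 1.00 × 10^3 ng/mL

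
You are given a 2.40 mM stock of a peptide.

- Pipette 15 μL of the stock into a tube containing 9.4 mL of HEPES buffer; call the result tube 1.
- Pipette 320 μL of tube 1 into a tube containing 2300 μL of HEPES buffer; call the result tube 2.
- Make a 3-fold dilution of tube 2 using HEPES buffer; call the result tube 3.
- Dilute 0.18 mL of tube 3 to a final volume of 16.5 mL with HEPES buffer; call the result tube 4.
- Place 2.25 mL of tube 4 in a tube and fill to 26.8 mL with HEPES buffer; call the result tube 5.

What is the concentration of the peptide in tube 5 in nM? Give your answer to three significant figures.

Step 1: 15 μL + 9.4 mL = 9415 μL total → factor 9415/15 = 627.67
Step 2: 320 μL + 2300 μL = 2620 μL total → factor 2620/320 = 8.1875
Step 3: 3-fold → factor 3
Step 4: 0.18 mL brought to 16.5 mL → factor 16.5/0.18 = 91.667
Step 5: 2.25 mL brought to 26.8 mL → factor 26.8/2.25 = 11.911
Overall dilution factor = 627.67 × 8.1875 × 3 × 91.667 × 11.911 = 1.6833 × 10^7
Final = 2.40 mM / 1.6833 × 10^7 = 1.426 × 10^-7 mM = 0.143 nM

0.143 nM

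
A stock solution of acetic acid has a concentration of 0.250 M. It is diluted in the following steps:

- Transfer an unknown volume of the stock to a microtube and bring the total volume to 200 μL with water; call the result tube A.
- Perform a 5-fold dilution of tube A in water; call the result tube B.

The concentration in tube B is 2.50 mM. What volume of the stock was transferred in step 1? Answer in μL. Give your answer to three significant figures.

10.0 μL

Step 1: v brought to 200 μL → factor = 200 μL/v
Step 2: 5-fold → factor 5
Product of known-step factors = 5
Overall factor = 0.250 M / (2.50 mM) = 100
Step-1 factor = 100 / 5 = 20
v = 200 μL / 20 = 10.0 μL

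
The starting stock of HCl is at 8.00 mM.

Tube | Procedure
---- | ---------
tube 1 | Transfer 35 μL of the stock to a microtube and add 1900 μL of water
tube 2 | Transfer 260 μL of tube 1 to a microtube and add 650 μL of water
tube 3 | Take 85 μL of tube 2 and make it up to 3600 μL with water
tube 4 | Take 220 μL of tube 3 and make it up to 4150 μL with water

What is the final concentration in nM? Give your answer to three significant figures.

51.7 nM

Step 1: 35 μL + 1900 μL = 1935 μL total → factor 1935/35 = 55.286
Step 2: 260 μL + 650 μL = 910 μL total → factor 910/260 = 3.5
Step 3: 85 μL brought to 3600 μL → factor 3600/85 = 42.353
Step 4: 220 μL brought to 4150 μL → factor 4150/220 = 18.864
Overall dilution factor = 55.286 × 3.5 × 42.353 × 18.864 = 1.5459 × 10^5
Final = 8.00 mM / 1.5459 × 10^5 = 5.175 × 10^-5 mM = 51.7 nM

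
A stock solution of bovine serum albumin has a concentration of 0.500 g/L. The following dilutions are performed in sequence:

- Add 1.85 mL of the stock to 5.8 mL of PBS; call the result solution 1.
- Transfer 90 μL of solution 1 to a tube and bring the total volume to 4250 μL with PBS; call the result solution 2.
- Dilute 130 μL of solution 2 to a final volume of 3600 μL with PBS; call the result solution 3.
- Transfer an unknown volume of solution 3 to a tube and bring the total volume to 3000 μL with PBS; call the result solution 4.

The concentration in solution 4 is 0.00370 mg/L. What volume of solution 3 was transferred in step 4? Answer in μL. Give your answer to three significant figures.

120 μL

Step 1: 1.85 mL + 5.8 mL = 7.65 mL total → factor 7.65/1.85 = 4.1351
Step 2: 90 μL brought to 4250 μL → factor 4250/90 = 47.222
Step 3: 130 μL brought to 3600 μL → factor 3600/130 = 27.692
Step 4: v brought to 3000 μL → factor = 3000 μL/v
Product of known-step factors = 5407.5
Overall factor = 0.500 g/L / (0.00370 mg/L) = 1.3514 × 10^5
Step-4 factor = 1.3514 × 10^5 / 5407.5 = 24.99
v = 3000 μL / 24.99 = 120 μL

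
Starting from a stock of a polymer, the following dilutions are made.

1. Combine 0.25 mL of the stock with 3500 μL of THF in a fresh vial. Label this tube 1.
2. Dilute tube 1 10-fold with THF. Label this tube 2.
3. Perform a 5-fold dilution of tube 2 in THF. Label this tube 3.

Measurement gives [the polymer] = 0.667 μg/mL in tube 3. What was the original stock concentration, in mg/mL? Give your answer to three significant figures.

Step 1: 0.25 mL + 3500 μL = 3.75 mL total → factor 3.75/0.25 = 15
Step 2: 10-fold → factor 10
Step 3: 5-fold → factor 5
Overall dilution factor = 15 × 10 × 5 = 750
Stock = 0.667 μg/mL × 750 = 500.2 μg/mL = 0.500 mg/mL

0.500 mg/mL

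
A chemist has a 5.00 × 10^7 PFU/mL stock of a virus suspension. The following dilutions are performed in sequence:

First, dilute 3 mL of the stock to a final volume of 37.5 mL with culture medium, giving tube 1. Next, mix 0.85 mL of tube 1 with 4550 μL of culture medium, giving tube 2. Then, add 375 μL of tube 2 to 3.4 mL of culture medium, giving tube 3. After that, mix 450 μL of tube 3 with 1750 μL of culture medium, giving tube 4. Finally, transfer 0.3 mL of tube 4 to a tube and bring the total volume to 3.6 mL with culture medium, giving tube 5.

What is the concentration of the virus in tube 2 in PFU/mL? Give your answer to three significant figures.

Step 1: 3 mL brought to 37.5 mL → factor 37.5/3 = 12.5
Step 2: 0.85 mL + 4550 μL = 5.4 mL total → factor 5.4/0.85 = 6.3529
Dilution factor through tube 2 = 12.5 × 6.3529 = 79.412
[tube 2] = 5.00 × 10^7 PFU/mL / 79.412 = 6.30 × 10^5 PFU/mL

6.30 × 10^5 PFU/mL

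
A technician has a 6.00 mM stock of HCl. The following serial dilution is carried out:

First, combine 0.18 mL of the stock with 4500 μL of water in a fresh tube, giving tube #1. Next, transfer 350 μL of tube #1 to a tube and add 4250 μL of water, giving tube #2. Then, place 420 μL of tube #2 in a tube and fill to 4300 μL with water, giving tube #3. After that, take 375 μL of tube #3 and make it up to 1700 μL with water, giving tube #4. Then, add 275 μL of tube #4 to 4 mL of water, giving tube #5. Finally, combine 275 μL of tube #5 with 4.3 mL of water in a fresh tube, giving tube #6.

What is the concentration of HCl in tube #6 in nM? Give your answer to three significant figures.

Step 1: 0.18 mL + 4500 μL = 4.68 mL total → factor 4.68/0.18 = 26
Step 2: 350 μL + 4250 μL = 4600 μL total → factor 4600/350 = 13.143
Step 3: 420 μL brought to 4300 μL → factor 4300/420 = 10.238
Step 4: 375 μL brought to 1700 μL → factor 1700/375 = 4.5333
Step 5: 275 μL + 4 mL = 4275 μL total → factor 4275/275 = 15.545
Step 6: 275 μL + 4.3 mL = 4575 μL total → factor 4575/275 = 16.636
Overall dilution factor = 26 × 13.143 × 10.238 × 4.5333 × 15.545 × 16.636 = 4.1017 × 10^6
Final = 6.00 mM / 4.1017 × 10^6 = 1.463 × 10^-6 mM = 1.46 nM

1.46 nM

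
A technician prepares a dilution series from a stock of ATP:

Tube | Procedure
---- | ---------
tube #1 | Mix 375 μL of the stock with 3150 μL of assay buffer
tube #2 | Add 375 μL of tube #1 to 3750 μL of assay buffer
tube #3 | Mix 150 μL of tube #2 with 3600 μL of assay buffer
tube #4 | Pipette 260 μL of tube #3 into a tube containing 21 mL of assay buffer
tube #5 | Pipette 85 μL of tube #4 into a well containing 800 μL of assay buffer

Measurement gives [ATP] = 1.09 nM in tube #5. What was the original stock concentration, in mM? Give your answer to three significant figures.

Step 1: 375 μL + 3150 μL = 3525 μL total → factor 3525/375 = 9.4
Step 2: 375 μL + 3750 μL = 4125 μL total → factor 4125/375 = 11
Step 3: 150 μL + 3600 μL = 3750 μL total → factor 3750/150 = 25
Step 4: 260 μL + 21 mL = 21260 μL total → factor 21260/260 = 81.769
Step 5: 85 μL + 800 μL = 885 μL total → factor 885/85 = 10.412
Overall dilution factor = 9.4 × 11 × 25 × 81.769 × 10.412 = 2.2008 × 10^6
Stock = 1.09 nM × 2.2008 × 10^6 = 2.399 × 10^6 nM = 2.40 mM

2.40 mM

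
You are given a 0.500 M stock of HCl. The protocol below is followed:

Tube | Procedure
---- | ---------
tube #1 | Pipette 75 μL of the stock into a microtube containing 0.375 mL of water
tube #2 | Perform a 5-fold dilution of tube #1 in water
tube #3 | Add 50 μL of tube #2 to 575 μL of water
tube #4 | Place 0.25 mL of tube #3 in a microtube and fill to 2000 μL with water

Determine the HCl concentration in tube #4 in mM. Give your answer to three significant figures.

Step 1: 75 μL + 0.375 mL = 450 μL total → factor 450/75 = 6
Step 2: 5-fold → factor 5
Step 3: 50 μL + 575 μL = 625 μL total → factor 625/50 = 12.5
Step 4: 0.25 mL brought to 2000 μL → factor 2/0.25 = 8
Overall dilution factor = 6 × 5 × 12.5 × 8 = 3000
Final = 0.500 M / 3000 = 0.0001667 M = 0.167 mM

0.167 mM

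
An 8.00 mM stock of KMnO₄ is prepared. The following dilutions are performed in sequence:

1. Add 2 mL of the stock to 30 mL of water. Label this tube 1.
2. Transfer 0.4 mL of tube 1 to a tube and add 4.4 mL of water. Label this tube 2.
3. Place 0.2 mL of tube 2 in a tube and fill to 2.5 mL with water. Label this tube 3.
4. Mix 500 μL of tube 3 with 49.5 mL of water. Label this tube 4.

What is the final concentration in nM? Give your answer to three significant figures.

Step 1: 2 mL + 30 mL = 32 mL total → factor 32/2 = 16
Step 2: 0.4 mL + 4.4 mL = 4.8 mL total → factor 4.8/0.4 = 12
Step 3: 0.2 mL brought to 2.5 mL → factor 2.5/0.2 = 12.5
Step 4: 500 μL + 49.5 mL = 50000 μL total → factor 50000/500 = 100
Overall dilution factor = 16 × 12 × 12.5 × 100 = 2.4 × 10^5
Final = 8.00 mM / 2.4 × 10^5 = 3.333 × 10^-5 mM = 33.3 nM

33.3 nM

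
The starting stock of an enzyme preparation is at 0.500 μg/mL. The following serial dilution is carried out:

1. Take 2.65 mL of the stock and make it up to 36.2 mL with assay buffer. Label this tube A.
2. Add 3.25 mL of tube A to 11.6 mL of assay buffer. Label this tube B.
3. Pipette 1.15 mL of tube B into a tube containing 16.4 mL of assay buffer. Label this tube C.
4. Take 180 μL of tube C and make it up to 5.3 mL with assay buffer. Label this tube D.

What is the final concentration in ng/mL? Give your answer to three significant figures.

0.0178 ng/mL

Step 1: 2.65 mL brought to 36.2 mL → factor 36.2/2.65 = 13.66
Step 2: 3.25 mL + 11.6 mL = 14.85 mL total → factor 14.85/3.25 = 4.5692
Step 3: 1.15 mL + 16.4 mL = 17.55 mL total → factor 17.55/1.15 = 15.261
Step 4: 180 μL brought to 5.3 mL → factor 5300/180 = 29.444
Overall dilution factor = 13.66 × 4.5692 × 15.261 × 29.444 = 28047
Final = 0.500 μg/mL / 28047 = 1.783 × 10^-5 μg/mL = 0.0178 ng/mL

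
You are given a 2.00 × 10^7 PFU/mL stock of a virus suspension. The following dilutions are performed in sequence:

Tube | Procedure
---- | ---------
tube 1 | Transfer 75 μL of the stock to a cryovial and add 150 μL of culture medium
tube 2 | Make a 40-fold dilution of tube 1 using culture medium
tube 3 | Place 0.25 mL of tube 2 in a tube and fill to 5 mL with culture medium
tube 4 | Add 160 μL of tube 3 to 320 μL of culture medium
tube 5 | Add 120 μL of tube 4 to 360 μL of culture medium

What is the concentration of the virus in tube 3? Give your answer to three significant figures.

Step 1: 75 μL + 150 μL = 225 μL total → factor 225/75 = 3
Step 2: 40-fold → factor 40
Step 3: 0.25 mL brought to 5 mL → factor 5/0.25 = 20
Dilution factor through tube 3 = 3 × 40 × 20 = 2400
[tube 3] = 2.00 × 10^7 PFU/mL / 2400 = 8.33 × 10^3 PFU/mL

8.33 × 10^3 PFU/mL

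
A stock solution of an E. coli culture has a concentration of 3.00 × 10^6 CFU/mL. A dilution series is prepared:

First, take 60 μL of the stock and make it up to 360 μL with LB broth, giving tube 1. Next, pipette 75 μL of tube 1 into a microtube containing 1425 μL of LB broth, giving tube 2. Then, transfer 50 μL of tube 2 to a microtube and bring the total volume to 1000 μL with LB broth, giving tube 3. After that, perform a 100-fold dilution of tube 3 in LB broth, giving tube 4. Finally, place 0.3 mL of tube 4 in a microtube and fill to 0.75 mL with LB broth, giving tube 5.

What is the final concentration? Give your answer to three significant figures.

5.00 CFU/mL

Step 1: 60 μL brought to 360 μL → factor 360/60 = 6
Step 2: 75 μL + 1425 μL = 1500 μL total → factor 1500/75 = 20
Step 3: 50 μL brought to 1000 μL → factor 1000/50 = 20
Step 4: 100-fold → factor 100
Step 5: 0.3 mL brought to 0.75 mL → factor 0.75/0.3 = 2.5
Overall dilution factor = 6 × 20 × 20 × 100 × 2.5 = 6 × 10^5
Final = 3.00 × 10^6 CFU/mL / 6 × 10^5 = 5.00 CFU/mL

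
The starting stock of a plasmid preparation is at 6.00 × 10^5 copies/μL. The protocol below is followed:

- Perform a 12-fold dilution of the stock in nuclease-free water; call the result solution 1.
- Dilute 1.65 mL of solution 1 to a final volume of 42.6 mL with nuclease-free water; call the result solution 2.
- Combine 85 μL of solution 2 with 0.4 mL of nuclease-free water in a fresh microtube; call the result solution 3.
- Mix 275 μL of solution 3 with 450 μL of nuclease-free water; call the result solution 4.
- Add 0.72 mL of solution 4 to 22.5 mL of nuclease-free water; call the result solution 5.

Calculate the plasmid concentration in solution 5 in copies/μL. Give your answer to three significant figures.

Step 1: 12-fold → factor 12
Step 2: 1.65 mL brought to 42.6 mL → factor 42.6/1.65 = 25.818
Step 3: 85 μL + 0.4 mL = 485 μL total → factor 485/85 = 5.7059
Step 4: 275 μL + 450 μL = 725 μL total → factor 725/275 = 2.6364
Step 5: 0.72 mL + 22.5 mL = 23.22 mL total → factor 23.22/0.72 = 32.25
Dilution factor through solution 5 = 12 × 25.818 × 5.7059 × 2.6364 × 32.25 = 1.503 × 10^5
[solution 5] = 6.00 × 10^5 copies/μL / 1.503 × 10^5 = 3.99 copies/μL

3.99 copies/μL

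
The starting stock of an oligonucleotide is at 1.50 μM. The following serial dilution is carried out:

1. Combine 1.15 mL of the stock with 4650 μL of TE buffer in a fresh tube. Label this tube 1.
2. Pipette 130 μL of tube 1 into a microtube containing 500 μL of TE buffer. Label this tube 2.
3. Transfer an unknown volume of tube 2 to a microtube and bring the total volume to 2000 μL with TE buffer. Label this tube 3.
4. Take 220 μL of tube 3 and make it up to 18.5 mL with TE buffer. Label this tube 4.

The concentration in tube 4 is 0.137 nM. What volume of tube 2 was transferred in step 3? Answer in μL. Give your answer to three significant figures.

Step 1: 1.15 mL + 4650 μL = 5.8 mL total → factor 5.8/1.15 = 5.0435
Step 2: 130 μL + 500 μL = 630 μL total → factor 630/130 = 4.8462
Step 3: v brought to 2000 μL → factor = 2000 μL/v
Step 4: 220 μL brought to 18.5 mL → factor 18500/220 = 84.091
Product of known-step factors = 2055.3
Overall factor = 1.50 μM / (0.137 nM) = 10949
Step-3 factor = 10949 / 2055.3 = 5.3271
v = 2000 μL / 5.3271 = 375 μL

375 μL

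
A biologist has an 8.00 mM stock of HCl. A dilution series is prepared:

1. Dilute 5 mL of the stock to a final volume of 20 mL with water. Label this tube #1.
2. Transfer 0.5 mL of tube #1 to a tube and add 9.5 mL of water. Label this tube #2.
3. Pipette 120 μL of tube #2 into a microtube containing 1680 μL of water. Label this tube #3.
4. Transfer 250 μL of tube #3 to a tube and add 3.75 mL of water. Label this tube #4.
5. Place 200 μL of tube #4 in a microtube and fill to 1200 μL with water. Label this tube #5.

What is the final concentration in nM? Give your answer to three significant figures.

Step 1: 5 mL brought to 20 mL → factor 20/5 = 4
Step 2: 0.5 mL + 9.5 mL = 10 mL total → factor 10/0.5 = 20
Step 3: 120 μL + 1680 μL = 1800 μL total → factor 1800/120 = 15
Step 4: 250 μL + 3.75 mL = 4000 μL total → factor 4000/250 = 16
Step 5: 200 μL brought to 1200 μL → factor 1200/200 = 6
Overall dilution factor = 4 × 20 × 15 × 16 × 6 = 1.152 × 10^5
Final = 8.00 mM / 1.152 × 10^5 = 6.944 × 10^-5 mM = 69.4 nM

69.4 nM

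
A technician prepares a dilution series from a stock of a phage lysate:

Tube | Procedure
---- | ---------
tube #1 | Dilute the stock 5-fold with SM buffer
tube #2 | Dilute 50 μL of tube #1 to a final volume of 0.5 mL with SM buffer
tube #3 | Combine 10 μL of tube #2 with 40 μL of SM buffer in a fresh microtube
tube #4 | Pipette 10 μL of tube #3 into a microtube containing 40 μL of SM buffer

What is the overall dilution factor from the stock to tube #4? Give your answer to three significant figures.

Step 1: 5-fold → factor 5
Step 2: 50 μL brought to 0.5 mL → factor 500/50 = 10
Step 3: 10 μL + 40 μL = 50 μL total → factor 50/10 = 5
Step 4: 10 μL + 40 μL = 50 μL total → factor 50/10 = 5
Overall dilution factor = 5 × 10 × 5 × 5 = 1250

1.25 × 10^3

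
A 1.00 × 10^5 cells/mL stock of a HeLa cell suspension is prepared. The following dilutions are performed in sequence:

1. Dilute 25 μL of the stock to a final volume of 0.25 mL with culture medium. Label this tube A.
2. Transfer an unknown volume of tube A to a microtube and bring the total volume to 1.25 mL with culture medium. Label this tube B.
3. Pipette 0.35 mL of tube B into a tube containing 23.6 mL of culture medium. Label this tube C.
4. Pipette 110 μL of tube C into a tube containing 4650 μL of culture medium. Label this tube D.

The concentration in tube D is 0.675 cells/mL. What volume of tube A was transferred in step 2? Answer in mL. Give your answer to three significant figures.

0.250 mL

Step 1: 25 μL brought to 0.25 mL → factor 250/25 = 10
Step 2: v brought to 1.25 mL → factor = 1.25 mL/v
Step 3: 0.35 mL + 23.6 mL = 23.95 mL total → factor 23.95/0.35 = 68.429
Step 4: 110 μL + 4650 μL = 4760 μL total → factor 4760/110 = 43.273
Product of known-step factors = 29611
Overall factor = 1.00 × 10^5 cells/mL / (0.675 cells/mL) = 1.4815 × 10^5
Step-2 factor = 1.4815 × 10^5 / 29611 = 5.0032
v = 1.25 mL / 5.0032 = 0.250 mL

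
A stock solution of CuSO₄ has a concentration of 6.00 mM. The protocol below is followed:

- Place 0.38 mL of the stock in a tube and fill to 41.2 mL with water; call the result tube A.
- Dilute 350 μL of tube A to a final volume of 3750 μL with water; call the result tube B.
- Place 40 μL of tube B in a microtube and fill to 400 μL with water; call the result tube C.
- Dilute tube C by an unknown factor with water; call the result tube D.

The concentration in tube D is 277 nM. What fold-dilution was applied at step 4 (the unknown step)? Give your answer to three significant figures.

1.86-fold

Step 1: 0.38 mL brought to 41.2 mL → factor 41.2/0.38 = 108.42
Step 2: 350 μL brought to 3750 μL → factor 3750/350 = 10.714
Step 3: 40 μL brought to 400 μL → factor 400/40 = 10
Step 4: unknown factor x
Product of known-step factors = 11617
Overall factor = 6.00 mM / (277 nM) = 21661
x = 21661 / 11617 = 1.86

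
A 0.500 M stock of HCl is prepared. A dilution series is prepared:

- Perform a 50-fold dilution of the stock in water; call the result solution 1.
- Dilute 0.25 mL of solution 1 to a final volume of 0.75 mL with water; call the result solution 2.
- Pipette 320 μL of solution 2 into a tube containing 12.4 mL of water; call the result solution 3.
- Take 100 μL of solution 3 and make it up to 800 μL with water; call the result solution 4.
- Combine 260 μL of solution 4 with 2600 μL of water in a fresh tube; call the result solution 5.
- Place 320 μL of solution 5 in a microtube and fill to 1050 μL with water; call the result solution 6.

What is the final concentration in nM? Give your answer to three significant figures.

290 nM

Step 1: 50-fold → factor 50
Step 2: 0.25 mL brought to 0.75 mL → factor 0.75/0.25 = 3
Step 3: 320 μL + 12.4 mL = 12720 μL total → factor 12720/320 = 39.75
Step 4: 100 μL brought to 800 μL → factor 800/100 = 8
Step 5: 260 μL + 2600 μL = 2860 μL total → factor 2860/260 = 11
Step 6: 320 μL brought to 1050 μL → factor 1050/320 = 3.2812
Overall dilution factor = 50 × 3 × 39.75 × 8 × 11 × 3.2812 = 1.7217 × 10^6
Final = 0.500 M / 1.7217 × 10^6 = 2.904 × 10^-7 M = 290 nM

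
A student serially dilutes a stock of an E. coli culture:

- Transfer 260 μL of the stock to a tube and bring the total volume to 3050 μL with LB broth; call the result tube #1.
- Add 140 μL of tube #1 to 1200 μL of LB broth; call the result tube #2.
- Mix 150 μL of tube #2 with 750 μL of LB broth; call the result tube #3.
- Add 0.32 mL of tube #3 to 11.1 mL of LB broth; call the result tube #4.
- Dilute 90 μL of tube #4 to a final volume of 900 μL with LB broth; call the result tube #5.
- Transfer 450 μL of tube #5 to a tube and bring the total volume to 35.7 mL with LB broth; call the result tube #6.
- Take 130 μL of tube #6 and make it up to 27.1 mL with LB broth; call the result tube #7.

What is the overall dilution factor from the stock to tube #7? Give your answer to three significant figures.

3.98 × 10^9

Step 1: 260 μL brought to 3050 μL → factor 3050/260 = 11.731
Step 2: 140 μL + 1200 μL = 1340 μL total → factor 1340/140 = 9.5714
Step 3: 150 μL + 750 μL = 900 μL total → factor 900/150 = 6
Step 4: 0.32 mL + 11.1 mL = 11.42 mL total → factor 11.42/0.32 = 35.688
Step 5: 90 μL brought to 900 μL → factor 900/90 = 10
Step 6: 450 μL brought to 35.7 mL → factor 35700/450 = 79.333
Step 7: 130 μL brought to 27.1 mL → factor 27100/130 = 208.46
Overall dilution factor = 11.731 × 9.5714 × 6 × 35.688 × 10 × 79.333 × 208.46 = 3.9761 × 10^9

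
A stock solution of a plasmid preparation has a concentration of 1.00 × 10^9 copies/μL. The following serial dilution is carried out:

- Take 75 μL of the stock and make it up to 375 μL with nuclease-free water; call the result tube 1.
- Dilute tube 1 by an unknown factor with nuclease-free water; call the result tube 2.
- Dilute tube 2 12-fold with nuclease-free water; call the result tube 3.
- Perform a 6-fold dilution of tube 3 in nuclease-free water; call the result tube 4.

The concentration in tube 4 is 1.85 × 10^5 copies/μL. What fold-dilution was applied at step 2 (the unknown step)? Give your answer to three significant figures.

Step 1: 75 μL brought to 375 μL → factor 375/75 = 5
Step 2: unknown factor x
Step 3: 12-fold → factor 12
Step 4: 6-fold → factor 6
Product of known-step factors = 360
Overall factor = 1.00 × 10^9 copies/μL / (1.85 × 10^5 copies/μL) = 5405.4
x = 5405.4 / 360 = 15.0

15.0-fold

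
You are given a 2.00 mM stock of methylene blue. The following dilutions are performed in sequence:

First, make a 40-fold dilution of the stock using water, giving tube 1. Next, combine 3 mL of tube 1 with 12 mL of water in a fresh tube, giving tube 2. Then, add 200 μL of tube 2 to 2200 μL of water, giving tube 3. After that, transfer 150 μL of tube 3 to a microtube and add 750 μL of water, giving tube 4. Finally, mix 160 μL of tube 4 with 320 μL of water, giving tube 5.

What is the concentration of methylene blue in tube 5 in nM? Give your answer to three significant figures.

Step 1: 40-fold → factor 40
Step 2: 3 mL + 12 mL = 15 mL total → factor 15/3 = 5
Step 3: 200 μL + 2200 μL = 2400 μL total → factor 2400/200 = 12
Step 4: 150 μL + 750 μL = 900 μL total → factor 900/150 = 6
Step 5: 160 μL + 320 μL = 480 μL total → factor 480/160 = 3
Overall dilution factor = 40 × 5 × 12 × 6 × 3 = 43200
Final = 2.00 mM / 43200 = 4.630 × 10^-5 mM = 46.3 nM

46.3 nM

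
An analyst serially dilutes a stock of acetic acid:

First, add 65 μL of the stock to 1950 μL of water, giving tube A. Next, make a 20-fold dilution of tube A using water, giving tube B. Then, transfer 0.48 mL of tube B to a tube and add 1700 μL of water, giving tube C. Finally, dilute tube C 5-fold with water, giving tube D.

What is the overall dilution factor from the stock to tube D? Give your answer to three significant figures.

1.41 × 10^4

Step 1: 65 μL + 1950 μL = 2015 μL total → factor 2015/65 = 31
Step 2: 20-fold → factor 20
Step 3: 0.48 mL + 1700 μL = 2.18 mL total → factor 2.18/0.48 = 4.5417
Step 4: 5-fold → factor 5
Overall dilution factor = 31 × 20 × 4.5417 × 5 = 14079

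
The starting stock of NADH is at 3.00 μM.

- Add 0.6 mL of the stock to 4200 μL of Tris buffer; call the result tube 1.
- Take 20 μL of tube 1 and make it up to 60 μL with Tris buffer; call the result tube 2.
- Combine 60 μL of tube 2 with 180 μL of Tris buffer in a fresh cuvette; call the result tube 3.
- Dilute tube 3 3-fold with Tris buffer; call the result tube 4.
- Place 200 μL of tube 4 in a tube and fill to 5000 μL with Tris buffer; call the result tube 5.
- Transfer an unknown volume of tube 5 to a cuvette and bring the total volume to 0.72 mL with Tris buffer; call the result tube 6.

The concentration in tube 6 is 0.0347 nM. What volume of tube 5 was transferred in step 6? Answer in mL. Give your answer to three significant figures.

Step 1: 0.6 mL + 4200 μL = 4.8 mL total → factor 4.8/0.6 = 8
Step 2: 20 μL brought to 60 μL → factor 60/20 = 3
Step 3: 60 μL + 180 μL = 240 μL total → factor 240/60 = 4
Step 4: 3-fold → factor 3
Step 5: 200 μL brought to 5000 μL → factor 5000/200 = 25
Step 6: v brought to 0.72 mL → factor = 0.72 mL/v
Product of known-step factors = 7200
Overall factor = 3.00 μM / (0.0347 nM) = 86455
Step-6 factor = 86455 / 7200 = 12.008
v = 0.72 mL / 12.008 = 0.0600 mL

0.0600 mL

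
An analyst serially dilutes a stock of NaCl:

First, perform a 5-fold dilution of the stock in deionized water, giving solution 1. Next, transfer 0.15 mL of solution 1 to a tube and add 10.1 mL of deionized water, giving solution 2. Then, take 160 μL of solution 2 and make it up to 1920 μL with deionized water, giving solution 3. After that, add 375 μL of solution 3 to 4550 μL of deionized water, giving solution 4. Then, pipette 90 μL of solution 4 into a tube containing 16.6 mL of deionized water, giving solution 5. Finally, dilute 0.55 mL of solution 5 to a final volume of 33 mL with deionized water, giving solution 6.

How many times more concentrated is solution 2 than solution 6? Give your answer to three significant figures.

1.75 × 10^6

Step 1: 5-fold → factor 5
Step 2: 0.15 mL + 10.1 mL = 10.25 mL total → factor 10.25/0.15 = 68.333
Step 3: 160 μL brought to 1920 μL → factor 1920/160 = 12
Step 4: 375 μL + 4550 μL = 4925 μL total → factor 4925/375 = 13.133
Step 5: 90 μL + 16.6 mL = 16690 μL total → factor 16690/90 = 185.44
Step 6: 0.55 mL brought to 33 mL → factor 33/0.55 = 60
Dilution factor to solution 2 = 341.67; to solution 6 = 5.9913 × 10^8
[solution 2]/[solution 6] = (factor to solution 6)/(factor to solution 2) = 5.9913 × 10^8/341.67 = 1.75 × 10^6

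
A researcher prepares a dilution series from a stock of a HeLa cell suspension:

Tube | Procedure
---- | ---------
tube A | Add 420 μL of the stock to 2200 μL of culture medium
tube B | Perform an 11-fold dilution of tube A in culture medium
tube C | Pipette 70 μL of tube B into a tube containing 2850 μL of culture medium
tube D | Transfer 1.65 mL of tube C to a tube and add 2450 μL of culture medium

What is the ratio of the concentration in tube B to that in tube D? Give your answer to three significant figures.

Step 1: 420 μL + 2200 μL = 2620 μL total → factor 2620/420 = 6.2381
Step 2: 11-fold → factor 11
Step 3: 70 μL + 2850 μL = 2920 μL total → factor 2920/70 = 41.714
Step 4: 1.65 mL + 2450 μL = 4.1 mL total → factor 4.1/1.65 = 2.4848
Dilution factor to tube B = 68.619; to tube D = 7112.6
[tube B]/[tube D] = (factor to tube D)/(factor to tube B) = 7112.6/68.619 = 104

104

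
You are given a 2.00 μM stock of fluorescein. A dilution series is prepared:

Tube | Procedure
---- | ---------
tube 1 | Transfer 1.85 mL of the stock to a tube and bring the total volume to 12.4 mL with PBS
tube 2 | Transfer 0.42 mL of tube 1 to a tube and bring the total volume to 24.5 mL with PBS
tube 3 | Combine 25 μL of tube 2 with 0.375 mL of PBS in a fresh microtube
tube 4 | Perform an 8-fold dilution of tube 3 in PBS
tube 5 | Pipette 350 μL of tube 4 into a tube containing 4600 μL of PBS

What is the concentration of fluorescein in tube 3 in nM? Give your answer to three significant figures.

Step 1: 1.85 mL brought to 12.4 mL → factor 12.4/1.85 = 6.7027
Step 2: 0.42 mL brought to 24.5 mL → factor 24.5/0.42 = 58.333
Step 3: 25 μL + 0.375 mL = 400 μL total → factor 400/25 = 16
Dilution factor through tube 3 = 6.7027 × 58.333 × 16 = 6255.9
[tube 3] = 2.00 μM / 6255.9 = 0.0003197 μM = 0.320 nM

0.320 nM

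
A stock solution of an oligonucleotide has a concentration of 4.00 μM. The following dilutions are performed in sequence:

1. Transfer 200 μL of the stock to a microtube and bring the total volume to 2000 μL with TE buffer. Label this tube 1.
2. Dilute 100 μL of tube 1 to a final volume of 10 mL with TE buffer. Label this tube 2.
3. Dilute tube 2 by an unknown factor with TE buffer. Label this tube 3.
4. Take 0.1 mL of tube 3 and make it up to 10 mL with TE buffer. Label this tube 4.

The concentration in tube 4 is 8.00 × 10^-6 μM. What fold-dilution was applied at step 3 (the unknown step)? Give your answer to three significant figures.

Step 1: 200 μL brought to 2000 μL → factor 2000/200 = 10
Step 2: 100 μL brought to 10 mL → factor 10000/100 = 100
Step 3: unknown factor x
Step 4: 0.1 mL brought to 10 mL → factor 10/0.1 = 100
Product of known-step factors = 1 × 10^5
Overall factor = 4.00 μM / (8.00 × 10^-6 μM) = 5 × 10^5
x = 5 × 10^5 / 1 × 10^5 = 5.00

5.00-fold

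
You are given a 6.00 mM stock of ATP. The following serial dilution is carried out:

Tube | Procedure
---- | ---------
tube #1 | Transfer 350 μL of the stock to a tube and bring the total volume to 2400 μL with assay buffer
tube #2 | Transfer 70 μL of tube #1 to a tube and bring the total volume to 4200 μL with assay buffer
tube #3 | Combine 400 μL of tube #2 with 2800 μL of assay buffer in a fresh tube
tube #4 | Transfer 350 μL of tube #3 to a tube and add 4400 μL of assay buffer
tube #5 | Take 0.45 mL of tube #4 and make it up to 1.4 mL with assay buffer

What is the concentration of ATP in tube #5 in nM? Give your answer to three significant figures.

43.2 nM

Step 1: 350 μL brought to 2400 μL → factor 2400/350 = 6.8571
Step 2: 70 μL brought to 4200 μL → factor 4200/70 = 60
Step 3: 400 μL + 2800 μL = 3200 μL total → factor 3200/400 = 8
Step 4: 350 μL + 4400 μL = 4750 μL total → factor 4750/350 = 13.571
Step 5: 0.45 mL brought to 1.4 mL → factor 1.4/0.45 = 3.1111
Overall dilution factor = 6.8571 × 60 × 8 × 13.571 × 3.1111 = 1.3897 × 10^5
Final = 6.00 mM / 1.3897 × 10^5 = 4.317 × 10^-5 mM = 43.2 nM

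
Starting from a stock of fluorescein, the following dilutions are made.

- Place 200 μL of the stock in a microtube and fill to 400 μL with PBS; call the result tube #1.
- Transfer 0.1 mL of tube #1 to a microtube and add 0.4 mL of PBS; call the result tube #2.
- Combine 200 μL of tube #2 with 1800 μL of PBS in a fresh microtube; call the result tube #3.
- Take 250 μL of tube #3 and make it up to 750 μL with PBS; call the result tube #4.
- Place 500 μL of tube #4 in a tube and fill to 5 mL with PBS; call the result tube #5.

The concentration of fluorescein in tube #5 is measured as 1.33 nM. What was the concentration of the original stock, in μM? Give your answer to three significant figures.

Step 1: 200 μL brought to 400 μL → factor 400/200 = 2
Step 2: 0.1 mL + 0.4 mL = 0.5 mL total → factor 0.5/0.1 = 5
Step 3: 200 μL + 1800 μL = 2000 μL total → factor 2000/200 = 10
Step 4: 250 μL brought to 750 μL → factor 750/250 = 3
Step 5: 500 μL brought to 5 mL → factor 5000/500 = 10
Overall dilution factor = 2 × 5 × 10 × 3 × 10 = 3000
Stock = 1.33 nM × 3000 = 3990 nM = 3.99 μM

3.99 μM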